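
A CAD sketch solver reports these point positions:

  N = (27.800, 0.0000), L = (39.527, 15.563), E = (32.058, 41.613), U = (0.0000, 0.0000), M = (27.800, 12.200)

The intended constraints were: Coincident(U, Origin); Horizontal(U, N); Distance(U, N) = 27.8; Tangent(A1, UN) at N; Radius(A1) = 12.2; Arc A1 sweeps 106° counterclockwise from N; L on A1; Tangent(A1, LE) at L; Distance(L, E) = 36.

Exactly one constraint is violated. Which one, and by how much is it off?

Distance(L, E) = 36 — off by 8.90.

U = (0.00, 0.00) ✓; U.y = 0.00, N.y = 0.00 ✓; |UN| = 27.80 ✓; ∠(MN, NU) = 90.00° ✓; |MN| = 12.20 ✓; bearing(M→L) − bearing(M→N) = 106.0° ✓; |ML| = 12.20 ✓; ∠(ML, LE) = 90.00° ✓; |LE| = 27.10 ✗.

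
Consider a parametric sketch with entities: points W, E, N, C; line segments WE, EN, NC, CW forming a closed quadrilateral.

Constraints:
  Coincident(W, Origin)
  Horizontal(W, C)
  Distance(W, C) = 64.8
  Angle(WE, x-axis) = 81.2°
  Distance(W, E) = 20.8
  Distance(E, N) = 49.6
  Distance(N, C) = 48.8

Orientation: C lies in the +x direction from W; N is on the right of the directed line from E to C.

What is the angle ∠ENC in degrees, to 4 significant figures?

82.61°

Checks: |EN| = 49.60 ✓; |NC| = 48.80 ✓.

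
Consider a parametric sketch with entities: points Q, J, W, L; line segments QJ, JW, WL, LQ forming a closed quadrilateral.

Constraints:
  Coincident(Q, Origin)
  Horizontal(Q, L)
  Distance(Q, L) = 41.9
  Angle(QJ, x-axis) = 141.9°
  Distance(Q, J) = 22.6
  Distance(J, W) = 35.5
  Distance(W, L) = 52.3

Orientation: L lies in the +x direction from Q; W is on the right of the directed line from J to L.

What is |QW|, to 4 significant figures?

20.78

Q is at the origin; Q and L share the same y with |QL| = 41.9 and L in +x, so L = (41.9, 0). QJ runs at 141.9° with |QJ| = 22.6, so J = (-17.78, 13.95). W is determined by |JW| = 35.5 and |WL| = 52.3 together: it lies at the intersection of circle(J, 35.5) and circle(L, 52.3). With |JL| = 61.29, the foot of the radical line on JL is 18.61 from J and the perpendicular offset is √(35.5² − 18.61²) = 30.23. Taking the right-of-JL solution: W = (-6.537, -19.73).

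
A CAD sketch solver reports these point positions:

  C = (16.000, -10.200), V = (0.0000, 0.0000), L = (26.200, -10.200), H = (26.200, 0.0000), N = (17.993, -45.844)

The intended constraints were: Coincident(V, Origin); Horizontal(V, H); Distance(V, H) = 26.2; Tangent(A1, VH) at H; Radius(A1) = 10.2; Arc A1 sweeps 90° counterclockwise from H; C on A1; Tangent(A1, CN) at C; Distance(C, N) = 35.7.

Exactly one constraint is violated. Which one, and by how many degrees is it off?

Tangent(A1, CN) at C — off by 3.20°.

V = (0.00, 0.00) ✓; V.y = 0.00, H.y = 0.00 ✓; |VH| = 26.20 ✓; ∠(LH, HV) = 90.00° ✓; |LH| = 10.20 ✓; bearing(L→C) − bearing(L→H) = 90.00° ✓; |LC| = 10.20 ✓; ∠(LC, CN) = 86.80° ✗; |CN| = 35.70 ✓.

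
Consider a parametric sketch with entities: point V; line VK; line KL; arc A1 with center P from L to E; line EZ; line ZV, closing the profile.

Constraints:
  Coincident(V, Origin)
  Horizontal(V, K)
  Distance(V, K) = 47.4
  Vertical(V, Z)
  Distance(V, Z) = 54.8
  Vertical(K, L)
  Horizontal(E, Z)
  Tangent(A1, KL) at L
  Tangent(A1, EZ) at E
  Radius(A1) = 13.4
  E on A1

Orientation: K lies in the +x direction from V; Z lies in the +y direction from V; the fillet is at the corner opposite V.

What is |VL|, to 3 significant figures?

62.9

The virtual corner opposite V is at (47.4, 54.8). Since A1 is tangent to KL there, PL ⟂ KL and A1 meets EZ tangentially, so PE is at right angles to EZ, with radius 13.4, so the center P sits 13.4 in from both sides at P = (34.0, 41.4). That places the tangent points at L = (47.4, 41.4) on KL and E = (34.0, 54.8) on EZ. Then |VL| = |L − V| = 62.9.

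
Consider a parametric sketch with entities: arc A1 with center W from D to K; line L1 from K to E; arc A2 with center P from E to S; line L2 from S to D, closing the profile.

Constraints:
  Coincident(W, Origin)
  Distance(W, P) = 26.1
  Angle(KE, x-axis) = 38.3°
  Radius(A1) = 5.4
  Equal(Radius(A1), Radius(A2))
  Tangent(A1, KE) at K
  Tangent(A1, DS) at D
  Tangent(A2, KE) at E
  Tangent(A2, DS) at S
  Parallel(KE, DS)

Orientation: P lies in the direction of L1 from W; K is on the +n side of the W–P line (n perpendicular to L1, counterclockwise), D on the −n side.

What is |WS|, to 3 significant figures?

26.7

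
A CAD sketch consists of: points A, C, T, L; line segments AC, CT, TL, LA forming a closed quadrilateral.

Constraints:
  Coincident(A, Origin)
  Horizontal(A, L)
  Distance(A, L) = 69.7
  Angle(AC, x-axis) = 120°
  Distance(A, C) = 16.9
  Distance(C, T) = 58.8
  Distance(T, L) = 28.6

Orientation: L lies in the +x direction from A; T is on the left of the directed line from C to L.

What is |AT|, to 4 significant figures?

54.17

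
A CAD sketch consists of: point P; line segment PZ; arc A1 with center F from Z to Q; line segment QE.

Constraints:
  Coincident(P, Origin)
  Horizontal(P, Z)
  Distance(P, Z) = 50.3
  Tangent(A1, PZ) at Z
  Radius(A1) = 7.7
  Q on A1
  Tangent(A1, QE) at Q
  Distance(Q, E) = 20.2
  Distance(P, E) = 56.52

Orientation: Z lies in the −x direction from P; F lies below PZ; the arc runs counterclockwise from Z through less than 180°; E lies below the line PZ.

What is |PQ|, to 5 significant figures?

58.283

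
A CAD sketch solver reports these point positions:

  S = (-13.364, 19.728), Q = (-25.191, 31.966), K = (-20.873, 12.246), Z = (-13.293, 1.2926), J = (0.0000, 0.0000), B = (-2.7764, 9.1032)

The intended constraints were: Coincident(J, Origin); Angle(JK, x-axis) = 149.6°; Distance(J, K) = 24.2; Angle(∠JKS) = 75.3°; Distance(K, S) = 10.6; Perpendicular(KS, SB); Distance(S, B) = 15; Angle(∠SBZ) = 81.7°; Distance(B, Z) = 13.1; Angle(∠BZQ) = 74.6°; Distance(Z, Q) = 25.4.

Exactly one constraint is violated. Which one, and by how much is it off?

Distance(Z, Q) = 25.4 — off by 7.50.

J = (0.00, 0.00) ✓; JK at 149.6° ✓; |JK| = 24.20 ✓; ∠JKS = 75.30° ✓; |KS| = 10.60 ✓; ∠(KS, SB) = 90.00° ✓; |SB| = 15.00 ✓; ∠SBZ = 81.70° ✓; |BZ| = 13.10 ✓; ∠BZQ = 74.60° ✓; |ZQ| = 32.90 ✗.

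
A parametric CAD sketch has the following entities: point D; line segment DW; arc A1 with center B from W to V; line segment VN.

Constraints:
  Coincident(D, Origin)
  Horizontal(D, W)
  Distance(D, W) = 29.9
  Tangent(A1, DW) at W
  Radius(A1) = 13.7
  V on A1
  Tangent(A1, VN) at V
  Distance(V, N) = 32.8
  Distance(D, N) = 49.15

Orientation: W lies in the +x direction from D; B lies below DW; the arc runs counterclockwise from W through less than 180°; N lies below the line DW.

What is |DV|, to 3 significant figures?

21.2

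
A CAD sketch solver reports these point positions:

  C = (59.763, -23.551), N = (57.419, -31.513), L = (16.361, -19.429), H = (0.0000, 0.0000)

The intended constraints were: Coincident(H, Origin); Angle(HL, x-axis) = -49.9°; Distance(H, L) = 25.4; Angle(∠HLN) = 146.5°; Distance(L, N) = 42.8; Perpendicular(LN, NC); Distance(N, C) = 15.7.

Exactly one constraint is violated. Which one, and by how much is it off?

Distance(N, C) = 15.7 — off by 7.40.

H = (0.00, 0.00) ✓; HL at -49.90° ✓; |HL| = 25.40 ✓; ∠HLN = 146.5° ✓; |LN| = 42.80 ✓; ∠(LN, NC) = 90.00° ✓; |NC| = 8.300 ✗.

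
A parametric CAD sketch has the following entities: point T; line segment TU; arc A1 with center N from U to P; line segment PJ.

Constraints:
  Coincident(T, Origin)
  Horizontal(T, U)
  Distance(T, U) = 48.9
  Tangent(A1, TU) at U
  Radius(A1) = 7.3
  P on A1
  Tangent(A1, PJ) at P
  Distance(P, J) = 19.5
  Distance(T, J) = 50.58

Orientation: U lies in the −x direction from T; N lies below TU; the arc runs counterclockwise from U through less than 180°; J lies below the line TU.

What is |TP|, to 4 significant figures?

55.91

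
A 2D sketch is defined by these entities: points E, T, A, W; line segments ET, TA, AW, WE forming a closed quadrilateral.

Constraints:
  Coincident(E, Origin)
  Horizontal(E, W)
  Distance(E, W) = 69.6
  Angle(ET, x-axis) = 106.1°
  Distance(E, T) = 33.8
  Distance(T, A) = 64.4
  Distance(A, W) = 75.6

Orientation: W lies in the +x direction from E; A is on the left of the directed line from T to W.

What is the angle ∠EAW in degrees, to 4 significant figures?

52.05°

Checks: ET at 106.1° ✓; |TA| = 64.40 ✓; |AW| = 75.60 ✓.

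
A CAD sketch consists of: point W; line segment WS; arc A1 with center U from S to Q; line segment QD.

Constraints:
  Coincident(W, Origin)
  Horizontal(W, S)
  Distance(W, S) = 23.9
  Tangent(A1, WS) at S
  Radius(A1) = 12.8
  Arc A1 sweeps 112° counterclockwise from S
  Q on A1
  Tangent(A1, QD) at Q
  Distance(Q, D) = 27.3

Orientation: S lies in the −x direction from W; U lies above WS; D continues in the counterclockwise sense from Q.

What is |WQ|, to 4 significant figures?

21.32

The tangent condition forces US to be normal to WS, so U = S + (0, 12.8) = (-23.90, 12.80). On A1, S sits at bearing -90° from U; a 112° counterclockwise sweep puts Q at bearing 22°, so Q = U + 12.8·(cos 22°, sin 22°) = (-12.03, 17.59). Then |WQ| = |Q − W| = 21.32.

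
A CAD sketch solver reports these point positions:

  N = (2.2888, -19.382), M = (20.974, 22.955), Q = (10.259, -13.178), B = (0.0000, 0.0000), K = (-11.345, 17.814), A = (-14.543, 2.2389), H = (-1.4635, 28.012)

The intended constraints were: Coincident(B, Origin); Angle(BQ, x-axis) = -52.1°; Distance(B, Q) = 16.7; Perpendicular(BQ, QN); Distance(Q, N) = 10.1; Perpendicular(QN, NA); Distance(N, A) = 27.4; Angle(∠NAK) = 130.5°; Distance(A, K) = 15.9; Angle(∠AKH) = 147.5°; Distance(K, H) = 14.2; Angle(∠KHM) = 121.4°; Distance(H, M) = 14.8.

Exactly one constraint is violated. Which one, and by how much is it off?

Distance(H, M) = 14.8 — off by 8.20.

B = (0.00, 0.00) ✓; BQ at -52.10° ✓; |BQ| = 16.70 ✓; ∠(BQ, QN) = 90.00° ✓; |QN| = 10.10 ✓; ∠(QN, NA) = 90.00° ✓; |NA| = 27.40 ✓; ∠NAK = 130.5° ✓; |AK| = 15.90 ✓; ∠AKH = 147.5° ✓; |KH| = 14.20 ✓; ∠KHM = 121.4° ✓; |HM| = 23.00 ✗.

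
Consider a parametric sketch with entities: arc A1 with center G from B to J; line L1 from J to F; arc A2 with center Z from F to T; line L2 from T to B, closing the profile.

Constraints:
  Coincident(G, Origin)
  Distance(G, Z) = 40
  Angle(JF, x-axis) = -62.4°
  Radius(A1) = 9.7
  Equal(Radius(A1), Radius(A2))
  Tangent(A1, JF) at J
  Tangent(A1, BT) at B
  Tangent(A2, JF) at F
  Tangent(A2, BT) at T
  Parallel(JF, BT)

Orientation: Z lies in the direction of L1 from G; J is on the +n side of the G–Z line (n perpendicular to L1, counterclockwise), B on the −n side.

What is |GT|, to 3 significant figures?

41.2

The slot axis is L1's direction at -62.4°, so u = (cos -62.4°, sin -62.4°) = (0.463, -0.886) and n = (−sin -62.4°, cos -62.4°) = (0.886, 0.463). G is at the origin and Z lies 40.0 along u from G, so Z = 40.0·u = (18.5, -35.4). Tangency of A1 to both parallel lines with radius 9.7 puts J and B at G ± 9.7·n: J = (8.60, 4.49), B = (-8.60, -4.49). Equal radii place F and T the same way about Z: F = Z + 9.7·n = (27.1, -31.0), T = Z − 9.7·n = (9.94, -39.9). Then |GT| = |T − G| = 41.2.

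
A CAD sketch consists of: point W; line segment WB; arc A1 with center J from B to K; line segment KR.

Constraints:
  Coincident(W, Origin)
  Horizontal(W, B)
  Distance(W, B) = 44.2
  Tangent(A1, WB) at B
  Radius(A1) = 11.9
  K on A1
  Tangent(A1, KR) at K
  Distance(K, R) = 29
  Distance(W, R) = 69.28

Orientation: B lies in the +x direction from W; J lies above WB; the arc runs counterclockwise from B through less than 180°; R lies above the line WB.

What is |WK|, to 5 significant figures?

57.370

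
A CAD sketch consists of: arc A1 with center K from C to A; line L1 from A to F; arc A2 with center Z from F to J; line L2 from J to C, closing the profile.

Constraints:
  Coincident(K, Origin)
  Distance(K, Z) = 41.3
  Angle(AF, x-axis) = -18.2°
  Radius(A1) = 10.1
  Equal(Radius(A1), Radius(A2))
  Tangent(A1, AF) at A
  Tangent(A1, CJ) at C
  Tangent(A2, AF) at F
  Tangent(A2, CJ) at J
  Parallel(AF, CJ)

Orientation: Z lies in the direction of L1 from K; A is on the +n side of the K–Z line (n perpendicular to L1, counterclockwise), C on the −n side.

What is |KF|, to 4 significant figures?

42.52

The slot axis is L1's direction at -18.2°, so u = (cos -18.2°, sin -18.2°) = (0.9500, -0.3123) and n = (−sin -18.2°, cos -18.2°) = (0.3123, 0.9500). K is at the origin and Z lies 41.3 along u from K, so Z = 41.3·u = (39.23, -12.90). Tangency of A1 to both parallel lines with radius 10.1 puts A and C at K ± 10.1·n: A = (3.155, 9.595), C = (-3.155, -9.595). Equal radii place F and J the same way about Z: F = Z + 10.1·n = (42.39, -3.305), J = Z − 10.1·n = (36.08, -22.49). Then |KF| = |F − K| = 42.52.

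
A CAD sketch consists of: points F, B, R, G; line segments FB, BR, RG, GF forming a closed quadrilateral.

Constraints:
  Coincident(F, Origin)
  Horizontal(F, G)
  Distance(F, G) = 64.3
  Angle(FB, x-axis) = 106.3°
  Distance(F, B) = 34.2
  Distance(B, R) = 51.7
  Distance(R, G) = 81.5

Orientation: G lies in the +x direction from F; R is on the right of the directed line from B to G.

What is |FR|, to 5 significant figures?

23.917

Checks: |BR| = 51.70 ✓; |RG| = 81.50 ✓.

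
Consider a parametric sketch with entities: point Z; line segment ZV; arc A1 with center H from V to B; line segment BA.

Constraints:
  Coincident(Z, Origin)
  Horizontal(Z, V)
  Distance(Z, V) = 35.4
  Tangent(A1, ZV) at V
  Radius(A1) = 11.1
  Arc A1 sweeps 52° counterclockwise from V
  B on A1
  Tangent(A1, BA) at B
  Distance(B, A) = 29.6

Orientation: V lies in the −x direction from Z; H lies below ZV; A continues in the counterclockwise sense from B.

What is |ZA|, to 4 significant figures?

68.20

On A1, V sits at bearing 90° from H; a 52° counterclockwise sweep puts B at bearing 142°, so B = H + 11.1·(cos 142°, sin 142°) = (-44.15, -4.266). Tangency of A1 to BA means the radius HB is perpendicular to BA, so BA runs along (−sin 142°, cos 142°); with |BA| = 29.6, A = (-62.37, -27.59). Then |ZA| = |A − Z| = 68.20.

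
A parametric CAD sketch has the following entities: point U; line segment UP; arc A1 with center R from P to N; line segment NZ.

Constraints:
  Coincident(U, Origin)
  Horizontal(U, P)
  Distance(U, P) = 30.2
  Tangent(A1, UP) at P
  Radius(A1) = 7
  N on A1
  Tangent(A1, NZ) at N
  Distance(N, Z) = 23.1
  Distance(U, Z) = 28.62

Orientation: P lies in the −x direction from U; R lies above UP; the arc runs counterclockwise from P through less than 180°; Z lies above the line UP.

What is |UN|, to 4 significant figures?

24.20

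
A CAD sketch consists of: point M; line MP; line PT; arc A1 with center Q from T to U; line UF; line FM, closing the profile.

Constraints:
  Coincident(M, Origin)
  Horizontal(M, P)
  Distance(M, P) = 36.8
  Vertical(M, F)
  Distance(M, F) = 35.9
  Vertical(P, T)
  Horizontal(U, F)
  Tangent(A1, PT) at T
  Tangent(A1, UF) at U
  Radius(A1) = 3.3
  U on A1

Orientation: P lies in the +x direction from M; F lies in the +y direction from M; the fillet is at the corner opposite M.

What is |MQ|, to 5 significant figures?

46.744

M is at the origin; MP is horizontal with |MP| = 36.8 and P on the +x side, so P = (36.800, 0.0000). MF is vertical with |MF| = 35.9 and F on the +y side, so F = (0.0000, 35.900). The virtual corner opposite M is at (36.800, 35.900). Since A1 is tangent to PT there, QT ⟂ PT and since A1 is tangent to UF there, QU ⟂ UF, with radius 3.3, so the center Q sits 3.3 in from both sides at Q = (33.500, 32.600). Then |MQ| = |Q − M| = 46.744.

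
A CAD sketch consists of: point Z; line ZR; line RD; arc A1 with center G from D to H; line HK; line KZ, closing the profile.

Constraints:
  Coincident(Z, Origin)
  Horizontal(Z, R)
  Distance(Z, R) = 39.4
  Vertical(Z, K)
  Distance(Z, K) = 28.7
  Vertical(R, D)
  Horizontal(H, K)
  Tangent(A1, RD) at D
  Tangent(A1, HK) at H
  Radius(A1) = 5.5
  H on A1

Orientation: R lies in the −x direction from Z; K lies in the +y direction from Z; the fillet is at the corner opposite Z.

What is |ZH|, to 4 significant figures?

44.42

The virtual corner opposite Z is at (-39.40, 28.70). A1 meets RD tangentially, so GD is at right angles to RD and the tangent condition forces GH to be normal to HK, with radius 5.5, so the center G sits 5.5 in from both sides at G = (-33.90, 23.20). That places the tangent points at D = (-39.40, 23.20) on RD and H = (-33.90, 28.70) on HK. Then |ZH| = |H − Z| = 44.42.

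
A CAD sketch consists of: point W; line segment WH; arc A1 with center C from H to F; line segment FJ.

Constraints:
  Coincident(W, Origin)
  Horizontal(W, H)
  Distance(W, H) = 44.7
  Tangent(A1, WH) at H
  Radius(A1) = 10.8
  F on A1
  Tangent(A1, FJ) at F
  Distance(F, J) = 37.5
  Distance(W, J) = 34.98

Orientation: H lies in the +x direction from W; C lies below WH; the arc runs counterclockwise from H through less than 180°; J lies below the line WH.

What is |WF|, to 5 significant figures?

36.608

Checks: |CF| = 10.80 ✓; ∠(CF, FJ) = 90.00° ✓; |FJ| = 37.50 ✓; |WJ| = 34.98 ✓.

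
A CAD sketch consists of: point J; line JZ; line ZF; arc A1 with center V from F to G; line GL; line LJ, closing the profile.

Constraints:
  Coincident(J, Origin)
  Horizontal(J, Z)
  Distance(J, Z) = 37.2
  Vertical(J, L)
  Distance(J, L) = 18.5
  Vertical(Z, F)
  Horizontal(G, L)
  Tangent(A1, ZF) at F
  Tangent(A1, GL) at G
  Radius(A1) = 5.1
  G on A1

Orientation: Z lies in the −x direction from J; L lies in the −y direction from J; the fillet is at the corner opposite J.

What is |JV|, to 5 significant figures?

34.785

J is at the origin; J and Z share the same y with |JZ| = 37.2 and Z on the −x side, so Z = (-37.200, 0.0000). J and L share the same x with |JL| = 18.5 and L on the −y side, so L = (0.0000, -18.500). The virtual corner opposite J is at (-37.200, -18.500). Tangency of A1 to ZF means the radius VF is perpendicular to ZF and the tangent condition forces VG to be normal to GL, with radius 5.1, so the center V sits 5.1 in from both sides at V = (-32.100, -13.400). Then |JV| = |V − J| = 34.785.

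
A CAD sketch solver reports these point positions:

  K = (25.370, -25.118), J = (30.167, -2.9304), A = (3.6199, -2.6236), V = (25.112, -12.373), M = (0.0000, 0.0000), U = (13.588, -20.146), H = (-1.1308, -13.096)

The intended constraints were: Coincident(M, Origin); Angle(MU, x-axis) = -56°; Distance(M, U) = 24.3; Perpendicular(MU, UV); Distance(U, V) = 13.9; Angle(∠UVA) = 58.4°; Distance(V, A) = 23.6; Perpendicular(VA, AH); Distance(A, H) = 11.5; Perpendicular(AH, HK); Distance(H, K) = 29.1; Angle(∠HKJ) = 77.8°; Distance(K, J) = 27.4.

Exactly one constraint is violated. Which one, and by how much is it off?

Distance(K, J) = 27.4 — off by 4.70.

M = (0.00, 0.00) ✓; MU at -56.00° ✓; |MU| = 24.30 ✓; ∠(MU, UV) = 90.00° ✓; |UV| = 13.90 ✓; ∠UVA = 58.40° ✓; |VA| = 23.60 ✓; ∠(VA, AH) = 90.00° ✓; |AH| = 11.50 ✓; ∠(AH, HK) = 90.00° ✓; |HK| = 29.10 ✓; ∠HKJ = 77.80° ✓; |KJ| = 22.70 ✗.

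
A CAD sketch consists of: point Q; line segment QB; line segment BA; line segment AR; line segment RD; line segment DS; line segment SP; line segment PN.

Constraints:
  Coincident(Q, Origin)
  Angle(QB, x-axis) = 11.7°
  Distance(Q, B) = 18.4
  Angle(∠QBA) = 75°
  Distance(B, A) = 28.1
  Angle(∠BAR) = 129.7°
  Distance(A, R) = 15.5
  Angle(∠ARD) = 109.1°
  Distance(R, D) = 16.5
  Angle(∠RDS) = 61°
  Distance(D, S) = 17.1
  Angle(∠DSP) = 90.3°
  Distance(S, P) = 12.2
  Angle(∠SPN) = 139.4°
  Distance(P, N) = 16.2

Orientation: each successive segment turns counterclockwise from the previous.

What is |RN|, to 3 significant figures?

10.2

Q is at the origin; QB runs at 11.7° with length 18.4, so B = (18.0, 3.73). ∠QBA = 75.0° gives BA at 117° from the x-axis; with |BA| = 28.1, A = (5.39, 28.8). ∠BAR = 129.7° gives AR at 167° from the x-axis; with |AR| = 15.5, R = (-9.71, 32.3). ∠ARD = 109.1° gives RD at -122° from the x-axis; with |RD| = 16.5, D = (-18.5, 18.3). ∠RDS = 61.0° gives DS at -3.10° from the x-axis; with |DS| = 17.1, S = (-1.40, 17.4). ∠DSP = 90.3° gives SP at 86.6° from the x-axis; with |SP| = 12.2, P = (-0.680, 29.6). ∠SPN = 139.4° gives PN at 127° from the x-axis; with |PN| = 16.2, N = (-10.5, 42.5). Then |RN| = |N − R| = 10.2.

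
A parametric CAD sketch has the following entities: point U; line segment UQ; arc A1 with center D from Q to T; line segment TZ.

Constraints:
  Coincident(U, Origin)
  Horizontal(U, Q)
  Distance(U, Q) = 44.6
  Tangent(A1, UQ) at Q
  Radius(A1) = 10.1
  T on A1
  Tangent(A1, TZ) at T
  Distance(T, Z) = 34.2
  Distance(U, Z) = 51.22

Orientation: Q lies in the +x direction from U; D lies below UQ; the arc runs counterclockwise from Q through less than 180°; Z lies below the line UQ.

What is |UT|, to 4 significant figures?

35.65

U is at the origin; U and Q share the same y with |UQ| = 44.6 and Q on the +x side, so Q = (44.60, 0.000). A1 meets UQ tangentially, so DQ is at right angles to UQ, so D = Q + (0, -10.1) = (44.60, -10.10). Since DT ⟂ TZ (tangency), |DZ| = √(10.1² + 34.2²) = 35.66 regardless of where T sits on A1. So Z lies on both circle(U, 51.22) and circle(D, 35.66); the below-UQ intersection is Z = (29.04, -42.19). T is the foot of the tangent from Z: T = (34.64, -8.449).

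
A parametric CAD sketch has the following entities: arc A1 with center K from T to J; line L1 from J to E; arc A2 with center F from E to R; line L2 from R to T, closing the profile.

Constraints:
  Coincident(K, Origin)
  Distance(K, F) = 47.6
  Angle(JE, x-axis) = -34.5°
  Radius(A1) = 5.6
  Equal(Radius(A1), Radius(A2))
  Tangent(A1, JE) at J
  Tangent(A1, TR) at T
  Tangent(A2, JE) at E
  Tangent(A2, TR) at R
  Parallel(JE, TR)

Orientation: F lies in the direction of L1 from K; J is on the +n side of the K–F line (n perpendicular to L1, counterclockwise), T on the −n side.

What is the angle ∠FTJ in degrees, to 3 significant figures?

83.3°

The slot axis is L1's direction at -34.5°, so u = (cos -34.5°, sin -34.5°) = (0.824, -0.566) and n = (−sin -34.5°, cos -34.5°) = (0.566, 0.824). K is at the origin and F lies 47.6 along u from K, so F = 47.6·u = (39.2, -27.0). Tangency of A1 to both parallel lines with radius 5.6 puts J and T at K ± 5.6·n: J = (3.17, 4.62), T = (-3.17, -4.62). Then cos ∠FTJ = TF·TJ / (|TF||TJ|), giving 83.3°.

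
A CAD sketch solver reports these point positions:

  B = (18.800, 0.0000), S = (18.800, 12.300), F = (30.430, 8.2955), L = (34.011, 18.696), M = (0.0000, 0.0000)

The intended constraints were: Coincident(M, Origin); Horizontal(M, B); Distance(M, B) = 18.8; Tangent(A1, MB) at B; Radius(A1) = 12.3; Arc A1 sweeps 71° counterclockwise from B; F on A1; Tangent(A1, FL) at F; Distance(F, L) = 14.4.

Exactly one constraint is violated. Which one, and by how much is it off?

Distance(F, L) = 14.4 — off by 3.40.

M = (0.00, 0.00) ✓; M.y = 0.00, B.y = 0.00 ✓; |MB| = 18.80 ✓; ∠(SB, BM) = 90.00° ✓; |SB| = 12.30 ✓; bearing(S→F) − bearing(S→B) = 71.00° ✓; |SF| = 12.30 ✓; ∠(SF, FL) = 90.00° ✓; |FL| = 11.00 ✗.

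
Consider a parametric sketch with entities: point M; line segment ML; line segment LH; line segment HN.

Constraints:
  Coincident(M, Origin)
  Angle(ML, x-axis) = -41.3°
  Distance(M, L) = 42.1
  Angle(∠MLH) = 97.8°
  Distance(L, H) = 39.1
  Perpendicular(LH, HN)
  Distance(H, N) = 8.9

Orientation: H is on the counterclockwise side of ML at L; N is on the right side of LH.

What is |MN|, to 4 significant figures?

67.60

M is at the origin; ML runs at -41.3° with length 42.1, so L = 42.1·(cos -41.3°, sin -41.3°) = (31.63, -27.79). ∠MLH = 97.8°, so LH runs at -41.3° + (180° − 97.8°) = 40.90° from the x-axis; with |LH| = 39.1, H = L + 39.1·(cos 40.90°, sin 40.90°) = (61.18, -2.186). LH ⟂ HN; with |HN| = 8.9 on the right of LH, N = H + 8.9·(0.6547, -0.7559) = (67.01, -8.913). Then |MN| = |N − M| = 67.60.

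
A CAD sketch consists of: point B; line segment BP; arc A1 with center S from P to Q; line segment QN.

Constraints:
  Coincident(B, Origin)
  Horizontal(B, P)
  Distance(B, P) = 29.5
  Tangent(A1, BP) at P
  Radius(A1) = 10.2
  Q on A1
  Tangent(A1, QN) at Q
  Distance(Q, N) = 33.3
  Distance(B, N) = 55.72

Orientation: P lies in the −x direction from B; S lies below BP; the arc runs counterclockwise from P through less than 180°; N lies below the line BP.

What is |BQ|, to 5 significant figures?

41.340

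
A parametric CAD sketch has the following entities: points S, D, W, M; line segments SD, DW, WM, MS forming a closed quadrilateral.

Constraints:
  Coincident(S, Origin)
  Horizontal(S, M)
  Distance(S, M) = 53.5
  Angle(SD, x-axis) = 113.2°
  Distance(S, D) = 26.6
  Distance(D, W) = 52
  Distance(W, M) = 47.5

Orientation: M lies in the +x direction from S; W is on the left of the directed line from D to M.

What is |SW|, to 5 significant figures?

58.290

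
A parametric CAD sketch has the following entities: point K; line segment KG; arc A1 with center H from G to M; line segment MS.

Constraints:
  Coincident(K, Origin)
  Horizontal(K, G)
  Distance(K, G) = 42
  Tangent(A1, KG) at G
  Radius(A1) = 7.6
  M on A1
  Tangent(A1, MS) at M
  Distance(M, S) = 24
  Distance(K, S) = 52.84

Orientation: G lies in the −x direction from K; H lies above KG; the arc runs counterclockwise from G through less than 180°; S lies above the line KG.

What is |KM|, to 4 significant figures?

36.05

Checks: |HM| = 7.600 ✓; ∠(HM, MS) = 90.00° ✓; |MS| = 24.00 ✓; |KS| = 52.84 ✓.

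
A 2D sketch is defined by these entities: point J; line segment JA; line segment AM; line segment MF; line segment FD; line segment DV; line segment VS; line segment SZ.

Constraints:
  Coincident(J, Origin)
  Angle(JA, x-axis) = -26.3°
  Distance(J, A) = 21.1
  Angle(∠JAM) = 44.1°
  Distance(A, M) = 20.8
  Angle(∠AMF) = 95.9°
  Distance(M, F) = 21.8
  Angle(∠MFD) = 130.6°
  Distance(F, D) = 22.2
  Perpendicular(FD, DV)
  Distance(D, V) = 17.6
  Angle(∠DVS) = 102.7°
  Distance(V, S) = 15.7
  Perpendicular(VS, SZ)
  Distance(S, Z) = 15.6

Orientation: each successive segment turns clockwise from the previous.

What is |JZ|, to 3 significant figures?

5.64

J is at the origin; JA runs at -26.3° with length 21.1, so A = (18.9, -9.35). ∠JAM = 44.1° gives AM at -162° from the x-axis; with |AM| = 20.8, M = (-0.888, -15.7). ∠AMF = 95.9° gives MF at 114° from the x-axis; with |MF| = 21.8, F = (-9.65, 4.25). ∠MFD = 130.6° gives FD at 64.3° from the x-axis; with |FD| = 22.2, D = (-0.0237, 24.3). FD is perpendicular to DV, so DV runs at -25.7°; with |DV| = 17.6, V = (15.8, 16.6). ∠DVS = 102.7° gives VS at -103° from the x-axis; with |VS| = 15.7, S = (12.3, 1.33). VS ⟂ SZ, so SZ runs at 167°; with |SZ| = 15.6, Z = (-2.90, 4.84). Then |JZ| = |Z − J| = 5.64.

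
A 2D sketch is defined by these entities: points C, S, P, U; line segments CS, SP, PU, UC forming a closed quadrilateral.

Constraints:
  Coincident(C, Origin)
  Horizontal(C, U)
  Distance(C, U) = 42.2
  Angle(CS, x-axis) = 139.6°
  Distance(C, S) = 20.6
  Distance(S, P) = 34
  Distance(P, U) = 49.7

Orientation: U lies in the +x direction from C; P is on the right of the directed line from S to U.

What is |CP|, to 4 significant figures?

18.95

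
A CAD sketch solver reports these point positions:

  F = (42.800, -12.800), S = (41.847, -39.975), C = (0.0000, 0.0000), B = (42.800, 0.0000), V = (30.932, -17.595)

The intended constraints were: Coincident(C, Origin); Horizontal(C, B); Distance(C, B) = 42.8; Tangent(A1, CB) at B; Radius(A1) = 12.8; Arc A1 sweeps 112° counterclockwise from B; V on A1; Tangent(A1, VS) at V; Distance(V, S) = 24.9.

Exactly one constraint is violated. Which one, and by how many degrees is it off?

Tangent(A1, VS) at V — off by 4.00°.

C = (0.00, 0.00) ✓; C.y = 0.00, B.y = 0.00 ✓; |CB| = 42.80 ✓; ∠(FB, BC) = 90.00° ✓; |FB| = 12.80 ✓; bearing(F→V) − bearing(F→B) = 112.0° ✓; |FV| = 12.80 ✓; ∠(FV, VS) = 86.00° ✗; |VS| = 24.90 ✓.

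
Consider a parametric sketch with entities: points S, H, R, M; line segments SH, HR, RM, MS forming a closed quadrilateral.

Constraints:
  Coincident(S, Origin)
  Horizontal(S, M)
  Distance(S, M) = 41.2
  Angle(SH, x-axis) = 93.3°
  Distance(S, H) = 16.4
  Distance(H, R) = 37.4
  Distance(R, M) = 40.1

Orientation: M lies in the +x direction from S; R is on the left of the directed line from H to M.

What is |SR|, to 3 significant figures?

48.3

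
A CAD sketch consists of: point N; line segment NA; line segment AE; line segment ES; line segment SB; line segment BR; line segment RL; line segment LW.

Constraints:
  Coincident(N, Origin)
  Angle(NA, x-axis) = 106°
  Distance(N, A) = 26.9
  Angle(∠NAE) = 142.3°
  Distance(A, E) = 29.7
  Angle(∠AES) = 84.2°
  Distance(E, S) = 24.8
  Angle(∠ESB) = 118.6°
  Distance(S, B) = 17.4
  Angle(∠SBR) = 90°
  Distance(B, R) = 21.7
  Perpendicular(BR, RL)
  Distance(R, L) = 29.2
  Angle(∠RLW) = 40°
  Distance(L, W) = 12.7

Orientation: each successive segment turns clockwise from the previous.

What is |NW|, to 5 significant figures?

45.424

N is at the origin; NA runs at 106.0° with length 26.9, so A = (-7.4146, 25.858). ∠NAE = 142.3° gives AE at 68.300° from the x-axis; with |AE| = 29.7, E = (3.5668, 53.453). ∠AES = 84.2° gives ES at -27.500° from the x-axis; with |ES| = 24.8, S = (25.565, 42.002). ∠ESB = 118.6° gives SB at -88.900° from the x-axis; with |SB| = 17.4, B = (25.899, 24.605). ∠SBR = 90.0° gives BR at -178.90° from the x-axis; with |BR| = 21.7, R = (4.2027, 24.188). The perpendicularity gives RL at right angles to BR, so RL runs at 91.100°; with |RL| = 29.2, L = (3.6422, 53.383). ∠RLW = 40.0° gives LW at -48.900° from the x-axis; with |LW| = 12.7, W = (11.991, 43.813). Then |NW| = |W − N| = 45.424.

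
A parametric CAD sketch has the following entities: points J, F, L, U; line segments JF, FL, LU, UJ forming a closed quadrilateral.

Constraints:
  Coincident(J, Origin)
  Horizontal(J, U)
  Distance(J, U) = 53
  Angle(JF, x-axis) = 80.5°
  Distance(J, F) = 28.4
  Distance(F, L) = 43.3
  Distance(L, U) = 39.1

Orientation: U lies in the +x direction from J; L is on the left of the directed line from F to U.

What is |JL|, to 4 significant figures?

60.56

Checks: |FL| = 43.30 ✓; |LU| = 39.10 ✓.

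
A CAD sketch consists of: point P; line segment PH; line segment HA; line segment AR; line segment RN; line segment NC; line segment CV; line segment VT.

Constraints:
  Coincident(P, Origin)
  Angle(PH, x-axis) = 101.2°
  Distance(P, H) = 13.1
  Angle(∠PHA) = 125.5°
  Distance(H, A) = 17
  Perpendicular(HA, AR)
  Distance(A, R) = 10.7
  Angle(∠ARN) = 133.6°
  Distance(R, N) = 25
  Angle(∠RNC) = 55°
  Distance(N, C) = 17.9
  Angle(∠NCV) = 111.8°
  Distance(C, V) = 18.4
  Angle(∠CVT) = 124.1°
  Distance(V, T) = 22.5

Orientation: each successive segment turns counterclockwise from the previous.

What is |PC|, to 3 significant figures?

3.85

∠ARN = 133.6° gives RN at -67.9° from the x-axis; with |RN| = 25.0, N = (-13.0, -13.1). ∠RNC = 55.0° gives NC at 57.1° from the x-axis; with |NC| = 17.9, C = (-3.31, 1.96). Then |PC| = |C − P| = 3.85.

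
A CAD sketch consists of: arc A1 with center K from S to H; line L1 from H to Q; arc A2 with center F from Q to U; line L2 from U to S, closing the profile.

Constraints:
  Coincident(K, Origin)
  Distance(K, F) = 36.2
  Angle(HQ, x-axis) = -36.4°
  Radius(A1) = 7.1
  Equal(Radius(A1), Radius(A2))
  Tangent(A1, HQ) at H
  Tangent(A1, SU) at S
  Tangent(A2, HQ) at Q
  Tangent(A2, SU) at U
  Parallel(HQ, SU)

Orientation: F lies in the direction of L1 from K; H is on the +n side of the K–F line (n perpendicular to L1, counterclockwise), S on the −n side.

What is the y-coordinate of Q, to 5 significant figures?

-15.767

Tangency of A1 to both parallel lines with radius 7.1 puts H and S at K ± 7.1·n: H = (4.2133, 5.7147), S = (-4.2133, -5.7147). Equal radii place Q and U the same way about F: Q = F + 7.1·n = (33.350, -15.767), U = F − 7.1·n = (24.924, -27.197). So Q.y = -15.767.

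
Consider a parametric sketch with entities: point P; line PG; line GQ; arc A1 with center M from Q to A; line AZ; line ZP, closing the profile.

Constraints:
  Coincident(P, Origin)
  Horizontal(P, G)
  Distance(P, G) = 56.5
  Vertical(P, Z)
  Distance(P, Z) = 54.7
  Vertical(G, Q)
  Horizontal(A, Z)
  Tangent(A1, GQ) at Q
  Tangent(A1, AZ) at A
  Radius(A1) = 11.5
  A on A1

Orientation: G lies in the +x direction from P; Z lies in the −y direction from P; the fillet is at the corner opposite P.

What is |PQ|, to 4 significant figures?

71.12

The virtual corner opposite P is at (56.50, -54.70). The tangent condition forces MQ to be normal to GQ and since A1 is tangent to AZ there, MA ⟂ AZ, with radius 11.5, so the center M sits 11.5 in from both sides at M = (45.00, -43.20). That places the tangent points at Q = (56.50, -43.20) on GQ and A = (45.00, -54.70) on AZ. Then |PQ| = |Q − P| = 71.12.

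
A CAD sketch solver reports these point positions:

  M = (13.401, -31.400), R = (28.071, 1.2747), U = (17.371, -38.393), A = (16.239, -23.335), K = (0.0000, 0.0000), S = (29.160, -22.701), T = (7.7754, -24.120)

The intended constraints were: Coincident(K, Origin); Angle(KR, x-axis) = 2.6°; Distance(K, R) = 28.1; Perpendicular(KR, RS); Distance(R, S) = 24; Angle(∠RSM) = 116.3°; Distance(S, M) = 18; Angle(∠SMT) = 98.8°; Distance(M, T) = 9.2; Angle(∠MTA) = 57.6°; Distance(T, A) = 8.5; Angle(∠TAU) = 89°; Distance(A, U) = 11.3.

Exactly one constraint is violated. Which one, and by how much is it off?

Distance(A, U) = 11.3 — off by 3.80.

K = (0.00, 0.00) ✓; KR at 2.600° ✓; |KR| = 28.10 ✓; ∠(KR, RS) = 90.00° ✓; |RS| = 24.00 ✓; ∠RSM = 116.3° ✓; |SM| = 18.00 ✓; ∠SMT = 98.80° ✓; |MT| = 9.200 ✓; ∠MTA = 57.60° ✓; |TA| = 8.500 ✓; ∠TAU = 89.00° ✓; |AU| = 15.10 ✗.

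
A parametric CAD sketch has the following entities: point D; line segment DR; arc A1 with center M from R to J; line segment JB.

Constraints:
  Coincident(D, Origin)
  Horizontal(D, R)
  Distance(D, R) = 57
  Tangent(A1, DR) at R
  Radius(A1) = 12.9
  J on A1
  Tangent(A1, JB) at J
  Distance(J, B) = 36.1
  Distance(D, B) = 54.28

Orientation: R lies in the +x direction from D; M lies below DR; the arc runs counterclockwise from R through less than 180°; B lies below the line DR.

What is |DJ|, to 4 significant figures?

45.63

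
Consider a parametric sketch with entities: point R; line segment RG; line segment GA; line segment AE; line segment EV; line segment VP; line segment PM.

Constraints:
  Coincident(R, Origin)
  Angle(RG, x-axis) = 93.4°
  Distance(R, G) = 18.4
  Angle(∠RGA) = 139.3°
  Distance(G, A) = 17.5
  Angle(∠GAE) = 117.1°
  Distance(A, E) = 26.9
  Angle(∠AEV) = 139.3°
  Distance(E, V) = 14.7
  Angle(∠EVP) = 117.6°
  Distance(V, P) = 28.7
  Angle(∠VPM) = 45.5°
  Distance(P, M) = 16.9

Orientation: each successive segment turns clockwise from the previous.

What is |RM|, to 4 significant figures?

28.05

∠EVP = 117.6° gives VP at -113.3° from the x-axis; with |VP| = 28.7, P = (33.91, -10.24). ∠VPM = 45.5° gives PM at 112.2° from the x-axis; with |PM| = 16.9, M = (27.52, 5.405). Then |RM| = |M − R| = 28.05.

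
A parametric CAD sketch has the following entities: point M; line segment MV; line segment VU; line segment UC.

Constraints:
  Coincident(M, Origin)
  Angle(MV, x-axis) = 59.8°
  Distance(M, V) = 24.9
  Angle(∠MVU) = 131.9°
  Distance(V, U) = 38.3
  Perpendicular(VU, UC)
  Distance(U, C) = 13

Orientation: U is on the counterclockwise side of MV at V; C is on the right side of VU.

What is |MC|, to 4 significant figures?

63.34

M is at the origin; MV runs at 59.8° with length 24.9, so V = 24.9·(cos 59.8°, sin 59.8°) = (12.53, 21.52). ∠MVU = 131.9°, so VU runs at 59.8° + (180° − 131.9°) = 107.9° from the x-axis; with |VU| = 38.3, U = V + 38.3·(cos 107.9°, sin 107.9°) = (0.7534, 57.97). VU ⟂ UC; with |UC| = 13.0 on the right of VU, C = U + 13.0·(0.9516, 0.3074) = (13.12, 61.96). Then |MC| = |C − M| = 63.34.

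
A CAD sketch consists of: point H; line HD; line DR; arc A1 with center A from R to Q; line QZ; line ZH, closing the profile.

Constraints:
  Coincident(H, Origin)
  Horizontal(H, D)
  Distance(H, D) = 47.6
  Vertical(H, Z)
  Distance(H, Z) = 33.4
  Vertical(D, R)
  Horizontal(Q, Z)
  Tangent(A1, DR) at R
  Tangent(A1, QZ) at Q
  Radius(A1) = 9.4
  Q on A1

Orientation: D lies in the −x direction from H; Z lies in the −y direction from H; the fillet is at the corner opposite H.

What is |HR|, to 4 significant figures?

53.31

The virtual corner opposite H is at (-47.60, -33.40). The tangent condition forces AR to be normal to DR and since A1 is tangent to QZ there, AQ ⟂ QZ, with radius 9.4, so the center A sits 9.4 in from both sides at A = (-38.20, -24.00). That places the tangent points at R = (-47.60, -24.00) on DR and Q = (-38.20, -33.40) on QZ. Then |HR| = |R − H| = 53.31.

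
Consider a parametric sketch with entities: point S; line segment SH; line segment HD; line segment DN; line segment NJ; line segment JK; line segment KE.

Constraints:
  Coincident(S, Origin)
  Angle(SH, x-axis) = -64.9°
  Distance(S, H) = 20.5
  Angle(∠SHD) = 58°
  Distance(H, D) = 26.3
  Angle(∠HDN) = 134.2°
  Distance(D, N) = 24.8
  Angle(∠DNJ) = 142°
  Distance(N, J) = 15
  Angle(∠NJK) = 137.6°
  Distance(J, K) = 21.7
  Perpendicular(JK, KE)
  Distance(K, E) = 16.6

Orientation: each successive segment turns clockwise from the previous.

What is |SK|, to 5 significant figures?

39.250

S is at the origin; SH runs at -64.9° with length 20.5, so H = (8.6961, -18.564). ∠SHD = 58.0° gives HD at 173.10° from the x-axis; with |HD| = 26.3, D = (-17.413, -15.405). ∠HDN = 134.2° gives DN at 127.30° from the x-axis; with |DN| = 24.8, N = (-32.442, 4.3232). ∠DNJ = 142.0° gives NJ at 89.300° from the x-axis; with |NJ| = 15.0, J = (-32.259, 19.322). ∠NJK = 137.6° gives JK at 46.900° from the x-axis; with |JK| = 21.7, K = (-17.432, 35.167). Then |SK| = |K − S| = 39.250.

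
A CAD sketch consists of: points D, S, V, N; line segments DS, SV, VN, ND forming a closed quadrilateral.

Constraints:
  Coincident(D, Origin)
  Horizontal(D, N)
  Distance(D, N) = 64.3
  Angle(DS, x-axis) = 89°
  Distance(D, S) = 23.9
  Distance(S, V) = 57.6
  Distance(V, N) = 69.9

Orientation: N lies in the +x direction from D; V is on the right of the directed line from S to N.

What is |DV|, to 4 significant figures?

33.78

Checks: |SV| = 57.60 ✓; |VN| = 69.90 ✓.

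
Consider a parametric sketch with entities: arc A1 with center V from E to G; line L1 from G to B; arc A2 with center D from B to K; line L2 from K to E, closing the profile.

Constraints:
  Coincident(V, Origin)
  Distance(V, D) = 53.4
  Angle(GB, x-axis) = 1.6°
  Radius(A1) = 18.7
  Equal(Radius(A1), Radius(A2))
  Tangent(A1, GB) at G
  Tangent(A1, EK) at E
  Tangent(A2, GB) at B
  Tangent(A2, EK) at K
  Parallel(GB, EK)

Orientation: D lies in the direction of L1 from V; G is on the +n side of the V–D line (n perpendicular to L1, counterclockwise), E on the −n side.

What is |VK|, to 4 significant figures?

56.58

The slot axis is L1's direction at 1.6°, so u = (cos 1.6°, sin 1.6°) = (0.9996, 0.02792) and n = (−sin 1.6°, cos 1.6°) = (-0.02792, 0.9996). V is at the origin and D lies 53.4 along u from V, so D = 53.4·u = (53.38, 1.491). Tangency of A1 to both parallel lines with radius 18.7 puts G and E at V ± 18.7·n: G = (-0.5221, 18.69), E = (0.5221, -18.69). Equal radii place B and K the same way about D: B = D + 18.7·n = (52.86, 20.18), K = D − 18.7·n = (53.90, -17.20). Then |VK| = |K − V| = 56.58.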